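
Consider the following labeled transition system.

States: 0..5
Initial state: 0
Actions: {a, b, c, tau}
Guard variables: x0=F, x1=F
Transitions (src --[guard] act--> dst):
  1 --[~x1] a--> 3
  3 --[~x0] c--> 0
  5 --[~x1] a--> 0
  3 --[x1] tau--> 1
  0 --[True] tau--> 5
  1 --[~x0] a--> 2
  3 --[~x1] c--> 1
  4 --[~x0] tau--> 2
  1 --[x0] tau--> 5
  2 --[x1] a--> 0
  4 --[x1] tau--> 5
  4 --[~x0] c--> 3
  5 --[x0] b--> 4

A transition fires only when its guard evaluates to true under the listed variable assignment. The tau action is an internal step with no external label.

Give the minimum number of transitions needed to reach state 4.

Layered search for 4:
  Layer 0: {0}
  Layer 1: {5}
4 never appears.

Answer: UNREACHABLE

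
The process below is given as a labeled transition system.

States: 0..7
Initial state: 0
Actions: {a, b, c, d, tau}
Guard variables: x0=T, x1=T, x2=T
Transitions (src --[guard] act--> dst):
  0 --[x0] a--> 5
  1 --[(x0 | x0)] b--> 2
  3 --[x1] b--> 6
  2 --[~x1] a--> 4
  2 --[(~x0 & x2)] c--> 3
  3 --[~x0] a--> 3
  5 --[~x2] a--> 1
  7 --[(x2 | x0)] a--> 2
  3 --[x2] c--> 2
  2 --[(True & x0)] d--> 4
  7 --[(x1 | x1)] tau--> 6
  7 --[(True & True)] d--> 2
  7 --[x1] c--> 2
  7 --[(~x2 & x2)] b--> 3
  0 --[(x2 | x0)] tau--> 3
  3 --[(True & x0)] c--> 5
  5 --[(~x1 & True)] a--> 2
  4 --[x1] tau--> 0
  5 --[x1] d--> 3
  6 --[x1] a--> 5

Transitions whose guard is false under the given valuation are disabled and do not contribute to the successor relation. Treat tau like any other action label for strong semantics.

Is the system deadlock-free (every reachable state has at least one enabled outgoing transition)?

Reachable = {0,2,3,4,5,6}
  0: a→5  tau→3  [deg 2]
  2: d→4  [deg 1]
  3: b→6  c→2  c→5  [deg 3]
  4: tau→0  [deg 1]
  5: d→3  [deg 1]
  6: a→5  [deg 1]

Answer: DEADLOCK-FREE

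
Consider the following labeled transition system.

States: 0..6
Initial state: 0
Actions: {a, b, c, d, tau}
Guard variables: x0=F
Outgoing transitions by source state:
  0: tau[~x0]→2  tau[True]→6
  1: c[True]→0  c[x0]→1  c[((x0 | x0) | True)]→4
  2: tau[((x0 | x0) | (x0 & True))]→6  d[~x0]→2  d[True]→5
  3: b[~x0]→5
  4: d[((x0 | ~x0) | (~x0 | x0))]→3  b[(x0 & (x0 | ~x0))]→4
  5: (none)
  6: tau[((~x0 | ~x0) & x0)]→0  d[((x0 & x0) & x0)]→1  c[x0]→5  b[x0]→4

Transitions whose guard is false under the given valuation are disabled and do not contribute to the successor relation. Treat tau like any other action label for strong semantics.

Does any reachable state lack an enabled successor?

R = {0,2,5,6}
  0: tau→2  tau→6  [deg 2]
  2: d→2  d→5  [deg 2]
  5: ∅  [deadlock]
  6: ∅  [deadlock]
trace reaching 5: tau·d

Answer: DEADLOCK at state 5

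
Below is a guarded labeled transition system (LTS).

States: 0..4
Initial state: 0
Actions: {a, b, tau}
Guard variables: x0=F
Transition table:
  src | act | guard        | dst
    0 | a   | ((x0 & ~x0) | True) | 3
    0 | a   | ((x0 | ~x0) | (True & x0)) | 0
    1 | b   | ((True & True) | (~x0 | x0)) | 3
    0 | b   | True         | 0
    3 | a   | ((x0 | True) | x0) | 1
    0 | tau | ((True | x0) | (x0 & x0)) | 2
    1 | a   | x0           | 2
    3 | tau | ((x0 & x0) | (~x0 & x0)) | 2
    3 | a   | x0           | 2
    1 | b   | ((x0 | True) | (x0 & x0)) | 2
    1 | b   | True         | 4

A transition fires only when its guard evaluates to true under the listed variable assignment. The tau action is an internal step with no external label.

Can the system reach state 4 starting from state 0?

Answer: REACHABLE

Working:
Guard filter leaves 8 enabled edge(s).
Layer 0: {0}
Layer 1: {2,3}  total {0,2,3}
Layer 2: {1}  total {0,1,2,3}
Layer 3: {4}  total {0,1,2,3,4}
Reach set: {0,1,2,3,4}
Path to 4: a·a·b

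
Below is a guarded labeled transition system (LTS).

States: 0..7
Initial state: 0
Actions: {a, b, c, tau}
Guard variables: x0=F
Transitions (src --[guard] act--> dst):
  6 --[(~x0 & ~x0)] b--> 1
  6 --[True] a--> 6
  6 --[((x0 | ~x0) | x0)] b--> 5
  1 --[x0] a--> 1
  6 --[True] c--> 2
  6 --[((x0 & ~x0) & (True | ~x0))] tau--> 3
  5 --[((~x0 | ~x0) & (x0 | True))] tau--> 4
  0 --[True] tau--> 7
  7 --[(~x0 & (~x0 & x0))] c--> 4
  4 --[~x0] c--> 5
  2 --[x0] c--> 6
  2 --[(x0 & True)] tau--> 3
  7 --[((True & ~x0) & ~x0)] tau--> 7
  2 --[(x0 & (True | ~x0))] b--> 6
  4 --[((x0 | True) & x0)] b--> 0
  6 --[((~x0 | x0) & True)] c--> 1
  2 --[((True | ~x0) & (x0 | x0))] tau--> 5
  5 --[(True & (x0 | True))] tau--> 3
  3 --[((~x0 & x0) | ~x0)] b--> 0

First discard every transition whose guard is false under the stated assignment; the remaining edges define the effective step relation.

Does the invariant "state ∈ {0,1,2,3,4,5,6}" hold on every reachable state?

Inv-set: {0,1,2,3,4,5,6}
Reach set: {0,7}
  0: ok
  7: outside
witness against invariant: tau → 7

Answer: INVARIANT VIOLATED at state 7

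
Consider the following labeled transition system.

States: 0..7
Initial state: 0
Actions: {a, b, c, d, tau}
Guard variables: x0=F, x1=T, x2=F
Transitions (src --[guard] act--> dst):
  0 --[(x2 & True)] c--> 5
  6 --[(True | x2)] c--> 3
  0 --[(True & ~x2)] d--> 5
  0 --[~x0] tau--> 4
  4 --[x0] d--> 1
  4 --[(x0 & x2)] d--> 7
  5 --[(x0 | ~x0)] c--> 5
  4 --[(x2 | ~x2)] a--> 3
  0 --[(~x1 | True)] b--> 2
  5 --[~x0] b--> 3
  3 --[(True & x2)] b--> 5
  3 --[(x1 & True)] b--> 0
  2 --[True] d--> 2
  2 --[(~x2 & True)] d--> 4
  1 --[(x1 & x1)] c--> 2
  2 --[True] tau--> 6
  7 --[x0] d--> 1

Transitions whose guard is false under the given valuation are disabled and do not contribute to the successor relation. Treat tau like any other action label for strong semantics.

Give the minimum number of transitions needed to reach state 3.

Answer: 2

Analysis:
Breadth-first toward 3:
  L0 = {0}
  L1 = {2,4,5}
  L2 = {3,6}
depth(3)=2, e.g. d·b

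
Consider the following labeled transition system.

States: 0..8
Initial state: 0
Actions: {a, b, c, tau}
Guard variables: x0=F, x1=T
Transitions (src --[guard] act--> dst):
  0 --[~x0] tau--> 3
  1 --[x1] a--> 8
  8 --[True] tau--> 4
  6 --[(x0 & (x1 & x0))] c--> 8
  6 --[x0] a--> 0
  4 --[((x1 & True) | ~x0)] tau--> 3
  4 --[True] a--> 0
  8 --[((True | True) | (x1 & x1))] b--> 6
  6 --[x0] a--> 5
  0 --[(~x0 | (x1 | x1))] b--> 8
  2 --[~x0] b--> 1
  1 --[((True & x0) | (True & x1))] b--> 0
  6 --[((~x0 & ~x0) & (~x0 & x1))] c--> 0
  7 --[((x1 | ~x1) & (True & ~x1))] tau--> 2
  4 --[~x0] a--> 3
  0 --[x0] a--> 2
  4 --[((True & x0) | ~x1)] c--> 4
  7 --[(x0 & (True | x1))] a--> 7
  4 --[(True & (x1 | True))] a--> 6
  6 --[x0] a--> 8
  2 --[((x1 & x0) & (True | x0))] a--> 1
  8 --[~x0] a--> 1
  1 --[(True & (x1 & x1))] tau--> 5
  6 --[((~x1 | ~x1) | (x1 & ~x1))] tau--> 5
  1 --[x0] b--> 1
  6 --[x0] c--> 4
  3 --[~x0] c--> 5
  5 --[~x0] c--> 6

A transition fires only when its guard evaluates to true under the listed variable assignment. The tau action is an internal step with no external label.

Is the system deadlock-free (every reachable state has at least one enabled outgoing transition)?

Answer: DEADLOCK-FREE

Working:
Reach set: {0,1,3,4,5,6,8}
  0: b→8  tau→3  [deg 2]
  1: a→8  b→0  tau→5  [deg 3]
  3: c→5  [deg 1]
  4: a→0  a→3  a→6  tau→3  [deg 4]
  5: c→6  [deg 1]
  6: c→0  [deg 1]
  8: a→1  b→6  tau→4  [deg 3]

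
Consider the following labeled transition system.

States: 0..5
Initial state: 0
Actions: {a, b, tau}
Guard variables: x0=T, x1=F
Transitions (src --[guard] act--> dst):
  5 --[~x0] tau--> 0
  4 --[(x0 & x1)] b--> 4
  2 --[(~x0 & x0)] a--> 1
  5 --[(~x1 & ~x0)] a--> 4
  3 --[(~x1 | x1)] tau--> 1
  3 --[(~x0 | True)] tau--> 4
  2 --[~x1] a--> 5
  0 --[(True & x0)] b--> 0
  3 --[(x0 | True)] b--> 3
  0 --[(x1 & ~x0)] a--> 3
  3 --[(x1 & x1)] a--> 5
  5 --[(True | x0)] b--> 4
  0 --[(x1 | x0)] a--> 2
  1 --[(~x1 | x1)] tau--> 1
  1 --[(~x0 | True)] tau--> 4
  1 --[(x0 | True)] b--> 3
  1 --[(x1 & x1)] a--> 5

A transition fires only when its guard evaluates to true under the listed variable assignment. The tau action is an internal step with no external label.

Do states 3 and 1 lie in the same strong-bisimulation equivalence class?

Bisimulation quotient by refinement:
  round 0: {{0,1,2,3,4,5}}
  round 1: {{0},{1,3},{2},{4},{5}}
5 equivalence class(es) (converged in 2)
[3]={1,3}  [1]={1,3}

Answer: BISIMILAR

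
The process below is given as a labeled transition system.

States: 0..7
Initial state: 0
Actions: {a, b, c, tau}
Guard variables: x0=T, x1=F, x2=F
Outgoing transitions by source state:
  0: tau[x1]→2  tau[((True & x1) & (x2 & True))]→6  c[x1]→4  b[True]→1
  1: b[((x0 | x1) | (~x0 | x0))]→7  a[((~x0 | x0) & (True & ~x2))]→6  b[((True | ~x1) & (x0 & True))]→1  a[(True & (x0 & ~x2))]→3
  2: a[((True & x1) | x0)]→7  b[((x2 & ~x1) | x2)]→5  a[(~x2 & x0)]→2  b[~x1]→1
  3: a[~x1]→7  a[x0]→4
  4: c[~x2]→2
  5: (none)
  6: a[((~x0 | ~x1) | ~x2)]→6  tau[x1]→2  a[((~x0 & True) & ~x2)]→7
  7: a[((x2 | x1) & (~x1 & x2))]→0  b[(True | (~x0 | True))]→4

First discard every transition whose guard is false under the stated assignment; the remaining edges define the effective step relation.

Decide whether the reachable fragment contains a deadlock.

Answer: DEADLOCK-FREE

Analysis:
Reachable = {0,1,2,3,4,6,7}
  0: b→1  [1 exit(s)]
  1: a→3  a→6  b→1  b→7  [4 exit(s)]
  2: a→2  a→7  b→1  [3 exit(s)]
  3: a→4  a→7  [2 exit(s)]
  4: c→2  [1 exit(s)]
  6: a→6  [1 exit(s)]
  7: b→4  [1 exit(s)]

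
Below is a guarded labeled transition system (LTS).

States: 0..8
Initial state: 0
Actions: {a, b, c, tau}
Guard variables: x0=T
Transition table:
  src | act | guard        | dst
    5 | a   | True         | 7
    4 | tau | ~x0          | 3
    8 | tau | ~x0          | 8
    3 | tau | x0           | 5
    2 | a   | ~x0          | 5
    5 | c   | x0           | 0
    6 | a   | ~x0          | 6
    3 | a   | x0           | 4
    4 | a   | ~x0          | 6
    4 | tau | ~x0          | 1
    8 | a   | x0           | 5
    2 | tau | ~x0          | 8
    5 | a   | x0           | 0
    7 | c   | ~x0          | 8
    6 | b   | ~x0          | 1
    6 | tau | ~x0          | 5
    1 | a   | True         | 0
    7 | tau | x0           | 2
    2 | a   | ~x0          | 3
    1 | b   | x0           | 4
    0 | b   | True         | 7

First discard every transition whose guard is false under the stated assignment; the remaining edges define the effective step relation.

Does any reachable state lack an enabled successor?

Answer: DEADLOCK at state 2

Trace:
R = {0,2,7}
  0: b→7  [1 exit(s)]
  2: ∅  [deadlock]
  7: tau→2  [1 exit(s)]
Path to 2: b·tau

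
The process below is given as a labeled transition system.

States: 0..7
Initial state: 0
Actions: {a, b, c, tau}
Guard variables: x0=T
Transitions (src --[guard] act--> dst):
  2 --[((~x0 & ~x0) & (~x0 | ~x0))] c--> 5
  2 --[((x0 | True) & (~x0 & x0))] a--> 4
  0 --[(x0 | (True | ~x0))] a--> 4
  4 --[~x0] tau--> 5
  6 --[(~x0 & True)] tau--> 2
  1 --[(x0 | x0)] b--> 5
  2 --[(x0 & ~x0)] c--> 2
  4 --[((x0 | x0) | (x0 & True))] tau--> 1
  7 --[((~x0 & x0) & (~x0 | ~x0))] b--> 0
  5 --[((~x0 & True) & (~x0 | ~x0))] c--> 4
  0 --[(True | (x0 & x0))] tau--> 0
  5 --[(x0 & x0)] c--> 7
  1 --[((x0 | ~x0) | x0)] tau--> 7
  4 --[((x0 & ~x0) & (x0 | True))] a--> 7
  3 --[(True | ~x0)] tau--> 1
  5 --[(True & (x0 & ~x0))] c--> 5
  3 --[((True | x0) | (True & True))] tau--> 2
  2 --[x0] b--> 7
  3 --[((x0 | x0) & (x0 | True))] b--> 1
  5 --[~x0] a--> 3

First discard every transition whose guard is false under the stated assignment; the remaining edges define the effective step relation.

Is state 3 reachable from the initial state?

Answer: UNREACHABLE

Working:
Guard filter leaves 10 enabled edge(s).
L0 = {0}
L1 = {4}  total {0,4}
L2 = {1}  total {0,1,4}
L3 = {5,7}  total {0,1,4,5,7}
Reach set: {0,1,4,5,7}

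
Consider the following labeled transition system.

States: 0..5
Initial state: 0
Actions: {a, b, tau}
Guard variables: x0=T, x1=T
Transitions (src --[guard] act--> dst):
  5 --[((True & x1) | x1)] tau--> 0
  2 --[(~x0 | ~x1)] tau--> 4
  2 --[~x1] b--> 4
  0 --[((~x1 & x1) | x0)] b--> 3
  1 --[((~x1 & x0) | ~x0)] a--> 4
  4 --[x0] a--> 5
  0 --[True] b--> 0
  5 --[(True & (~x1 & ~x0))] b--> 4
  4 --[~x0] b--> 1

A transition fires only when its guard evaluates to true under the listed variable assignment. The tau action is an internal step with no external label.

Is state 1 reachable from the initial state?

Guard filter leaves 4 enabled edge(s).
depth 0: {0}
depth 1: {3}  total {0,3}
Reachable = {0,3}

Answer: UNREACHABLE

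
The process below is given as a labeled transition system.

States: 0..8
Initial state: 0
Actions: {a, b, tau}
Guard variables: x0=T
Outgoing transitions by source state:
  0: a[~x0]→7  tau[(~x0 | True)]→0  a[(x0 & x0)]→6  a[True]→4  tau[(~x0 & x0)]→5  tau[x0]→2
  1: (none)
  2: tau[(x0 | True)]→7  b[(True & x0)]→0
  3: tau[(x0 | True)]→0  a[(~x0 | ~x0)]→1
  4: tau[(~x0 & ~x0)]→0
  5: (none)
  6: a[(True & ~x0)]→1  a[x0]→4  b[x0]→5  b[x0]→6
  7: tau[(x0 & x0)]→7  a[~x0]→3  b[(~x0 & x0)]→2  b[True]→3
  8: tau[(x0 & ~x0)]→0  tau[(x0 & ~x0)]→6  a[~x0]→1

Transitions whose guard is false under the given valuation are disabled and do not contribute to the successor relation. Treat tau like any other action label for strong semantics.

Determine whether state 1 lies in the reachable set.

After dropping false guards: 12 live edges.
L0 = {0}
L1 = {2,4,6}  now seen {0,2,4,6}
L2 = {5,7}  now seen {0,2,4,5,6,7}
L3 = {3}  now seen {0,2,3,4,5,6,7}
R = {0,2,3,4,5,6,7}

Answer: UNREACHABLE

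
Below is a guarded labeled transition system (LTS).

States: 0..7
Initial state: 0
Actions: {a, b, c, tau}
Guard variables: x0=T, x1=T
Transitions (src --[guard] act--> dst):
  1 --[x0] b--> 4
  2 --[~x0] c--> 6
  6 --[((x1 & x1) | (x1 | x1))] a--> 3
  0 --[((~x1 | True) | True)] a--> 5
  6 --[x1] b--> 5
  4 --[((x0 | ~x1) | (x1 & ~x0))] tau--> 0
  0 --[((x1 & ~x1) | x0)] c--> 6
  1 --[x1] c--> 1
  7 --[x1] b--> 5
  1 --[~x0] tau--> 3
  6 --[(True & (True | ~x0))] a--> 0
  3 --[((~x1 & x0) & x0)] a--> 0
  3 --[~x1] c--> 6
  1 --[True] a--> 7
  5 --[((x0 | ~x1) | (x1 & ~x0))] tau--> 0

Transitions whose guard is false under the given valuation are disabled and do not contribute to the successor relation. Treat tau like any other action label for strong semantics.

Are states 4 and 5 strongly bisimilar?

Refine partition for ~:
  π0 = {{0,1,2,3,4,5,6,7}}
  π1 = {{0},{1},{2,3},{4,5},{6},{7}}
stable after 2 split(s): 6 block(s)
4∈{4,5}, 5∈{4,5}

Answer: BISIMILAR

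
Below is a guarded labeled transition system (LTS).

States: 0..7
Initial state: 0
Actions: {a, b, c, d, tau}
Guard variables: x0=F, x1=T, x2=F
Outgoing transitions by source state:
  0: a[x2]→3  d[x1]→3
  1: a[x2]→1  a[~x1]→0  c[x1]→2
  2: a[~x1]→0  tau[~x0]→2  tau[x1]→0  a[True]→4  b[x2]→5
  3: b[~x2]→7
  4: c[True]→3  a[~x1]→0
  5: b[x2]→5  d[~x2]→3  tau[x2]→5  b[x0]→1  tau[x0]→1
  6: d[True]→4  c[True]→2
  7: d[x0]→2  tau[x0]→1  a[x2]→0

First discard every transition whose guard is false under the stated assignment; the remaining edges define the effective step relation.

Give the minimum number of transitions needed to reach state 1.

Answer: UNREACHABLE

Working:
BFS to 1:
  L0 = {0}
  L1 = {3}
  L2 = {7}
1 never appears.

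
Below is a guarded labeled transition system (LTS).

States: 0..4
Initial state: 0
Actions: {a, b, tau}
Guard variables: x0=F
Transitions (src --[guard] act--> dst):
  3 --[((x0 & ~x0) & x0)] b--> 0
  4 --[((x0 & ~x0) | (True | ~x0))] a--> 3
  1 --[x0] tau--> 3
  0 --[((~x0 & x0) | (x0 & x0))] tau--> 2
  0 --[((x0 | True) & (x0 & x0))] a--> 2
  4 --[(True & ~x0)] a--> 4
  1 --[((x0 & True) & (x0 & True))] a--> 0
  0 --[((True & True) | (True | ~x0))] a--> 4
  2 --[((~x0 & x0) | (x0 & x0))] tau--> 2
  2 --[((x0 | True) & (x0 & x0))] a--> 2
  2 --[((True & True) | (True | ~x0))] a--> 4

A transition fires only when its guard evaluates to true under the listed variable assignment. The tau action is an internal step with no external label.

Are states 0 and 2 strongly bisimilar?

Refine partition for ~:
  P[0] = {{0,1,2,3,4}}
  P[1] = {{0,2,4},{1,3}}
  P[2] = {{0,2},{1,3},{4}}
Fixed point at round 3; 3 class(es).
class of 0: {0,2}; class of 2: {0,2}

Answer: BISIMILAR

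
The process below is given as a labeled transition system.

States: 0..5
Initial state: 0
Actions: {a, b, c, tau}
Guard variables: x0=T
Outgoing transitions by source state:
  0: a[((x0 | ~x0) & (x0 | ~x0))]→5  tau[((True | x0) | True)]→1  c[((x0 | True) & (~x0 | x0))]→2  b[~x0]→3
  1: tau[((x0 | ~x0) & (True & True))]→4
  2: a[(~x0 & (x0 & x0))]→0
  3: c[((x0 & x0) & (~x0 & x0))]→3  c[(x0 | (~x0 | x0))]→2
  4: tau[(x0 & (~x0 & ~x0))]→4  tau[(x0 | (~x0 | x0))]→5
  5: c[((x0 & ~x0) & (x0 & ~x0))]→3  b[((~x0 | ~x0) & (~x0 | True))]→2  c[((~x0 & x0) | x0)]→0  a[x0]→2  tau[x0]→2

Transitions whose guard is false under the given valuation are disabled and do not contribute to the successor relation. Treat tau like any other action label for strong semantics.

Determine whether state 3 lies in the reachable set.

Guard filter leaves 9 enabled edge(s).
Layer 0: {0}
Layer 1: {1,2,5}  cumulative {0,1,2,5}
Layer 2: {4}  cumulative {0,1,2,4,5}
Reach set: {0,1,2,4,5}

Answer: UNREACHABLE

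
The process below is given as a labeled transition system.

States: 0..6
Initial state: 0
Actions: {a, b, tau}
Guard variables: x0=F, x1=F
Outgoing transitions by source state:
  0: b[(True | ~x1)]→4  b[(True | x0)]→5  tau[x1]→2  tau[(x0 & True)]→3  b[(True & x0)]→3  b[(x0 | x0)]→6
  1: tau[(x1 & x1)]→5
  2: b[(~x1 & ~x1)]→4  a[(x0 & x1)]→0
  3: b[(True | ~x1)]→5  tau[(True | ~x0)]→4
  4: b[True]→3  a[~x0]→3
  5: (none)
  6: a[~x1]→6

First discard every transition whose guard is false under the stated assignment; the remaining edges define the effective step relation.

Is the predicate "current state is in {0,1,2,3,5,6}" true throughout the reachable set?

Answer: INVARIANT VIOLATED at state 4

Trace:
Safe = {0,1,2,3,5,6}
Reach set: {0,3,4,5}
  0: ok
  3: ok
  4: ✗ unsafe
  5: ok
counterexample path to 4: b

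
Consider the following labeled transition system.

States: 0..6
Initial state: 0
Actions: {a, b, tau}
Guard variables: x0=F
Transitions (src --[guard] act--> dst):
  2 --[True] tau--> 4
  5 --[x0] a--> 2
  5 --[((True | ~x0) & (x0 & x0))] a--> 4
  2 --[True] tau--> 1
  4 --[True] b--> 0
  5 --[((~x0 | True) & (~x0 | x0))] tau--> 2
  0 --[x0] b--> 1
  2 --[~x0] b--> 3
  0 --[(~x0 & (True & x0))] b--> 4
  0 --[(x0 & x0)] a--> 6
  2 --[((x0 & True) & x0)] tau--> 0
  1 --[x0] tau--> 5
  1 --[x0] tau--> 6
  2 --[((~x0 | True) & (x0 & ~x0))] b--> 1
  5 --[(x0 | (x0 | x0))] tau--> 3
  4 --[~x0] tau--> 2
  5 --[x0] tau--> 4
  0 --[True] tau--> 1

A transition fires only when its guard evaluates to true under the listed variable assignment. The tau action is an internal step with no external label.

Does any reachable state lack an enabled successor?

Answer: DEADLOCK at state 1

Working:
Reach set: {0,1}
  0: tau→1  [1 out]
  1: ∅  [STUCK]
Path to 1: tau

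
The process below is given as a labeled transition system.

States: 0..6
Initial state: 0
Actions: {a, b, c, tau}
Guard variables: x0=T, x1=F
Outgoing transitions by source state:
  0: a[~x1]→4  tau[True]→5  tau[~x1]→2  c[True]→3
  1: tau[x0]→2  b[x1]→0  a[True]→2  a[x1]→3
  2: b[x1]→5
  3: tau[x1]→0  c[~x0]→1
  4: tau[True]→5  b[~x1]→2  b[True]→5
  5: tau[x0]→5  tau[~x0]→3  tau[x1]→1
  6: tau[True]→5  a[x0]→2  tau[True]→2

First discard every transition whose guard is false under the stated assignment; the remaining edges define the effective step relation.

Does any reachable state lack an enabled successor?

Reachable = {0,2,3,4,5}
  0: a→4  c→3  tau→2  tau→5  [4 out]
  2: ∅  [deadlock]
  3: ∅  [deadlock]
  4: b→2  b→5  tau→5  [3 out]
  5: tau→5  [1 out]
witness 2: tau

Answer: DEADLOCK at state 2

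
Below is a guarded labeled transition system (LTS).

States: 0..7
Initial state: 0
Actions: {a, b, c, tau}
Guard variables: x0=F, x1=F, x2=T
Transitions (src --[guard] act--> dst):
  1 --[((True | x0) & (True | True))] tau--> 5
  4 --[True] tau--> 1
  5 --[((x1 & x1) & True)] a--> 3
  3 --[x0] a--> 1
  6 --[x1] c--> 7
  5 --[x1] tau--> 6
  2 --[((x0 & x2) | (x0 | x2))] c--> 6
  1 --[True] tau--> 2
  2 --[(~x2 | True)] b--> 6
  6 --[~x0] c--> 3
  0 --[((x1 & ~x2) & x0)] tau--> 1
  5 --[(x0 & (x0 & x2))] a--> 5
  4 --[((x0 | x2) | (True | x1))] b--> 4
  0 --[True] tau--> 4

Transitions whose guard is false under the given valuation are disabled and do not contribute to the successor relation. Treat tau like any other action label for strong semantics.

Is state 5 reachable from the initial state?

Answer: REACHABLE

Working:
8 transition(s) survive guard evaluation.
Layer 0: {0}
Layer 1: {4}  cumulative {0,4}
Layer 2: {1}  cumulative {0,1,4}
Layer 3: {2,5}  cumulative {0,1,2,4,5}
Layer 4: {6}  cumulative {0,1,2,4,5,6}
Layer 5: {3}  cumulative {0,1,2,3,4,5,6}
R = {0,1,2,3,4,5,6}
trace reaching 5: tau·tau·tau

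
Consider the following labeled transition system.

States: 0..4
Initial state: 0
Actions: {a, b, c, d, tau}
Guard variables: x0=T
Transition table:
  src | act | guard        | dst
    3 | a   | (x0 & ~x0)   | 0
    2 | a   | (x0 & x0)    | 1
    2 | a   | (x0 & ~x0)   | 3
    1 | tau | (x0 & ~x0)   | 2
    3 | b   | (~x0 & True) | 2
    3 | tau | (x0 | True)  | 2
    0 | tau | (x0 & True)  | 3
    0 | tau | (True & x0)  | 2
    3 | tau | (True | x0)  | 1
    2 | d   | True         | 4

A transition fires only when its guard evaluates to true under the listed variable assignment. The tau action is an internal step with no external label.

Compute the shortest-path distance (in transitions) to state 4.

Answer: 2

Working:
BFS to 4:
  depth 0: {0}
  depth 1: {2,3}
  depth 2: {1,4}
4 enters at depth 2; path tau·d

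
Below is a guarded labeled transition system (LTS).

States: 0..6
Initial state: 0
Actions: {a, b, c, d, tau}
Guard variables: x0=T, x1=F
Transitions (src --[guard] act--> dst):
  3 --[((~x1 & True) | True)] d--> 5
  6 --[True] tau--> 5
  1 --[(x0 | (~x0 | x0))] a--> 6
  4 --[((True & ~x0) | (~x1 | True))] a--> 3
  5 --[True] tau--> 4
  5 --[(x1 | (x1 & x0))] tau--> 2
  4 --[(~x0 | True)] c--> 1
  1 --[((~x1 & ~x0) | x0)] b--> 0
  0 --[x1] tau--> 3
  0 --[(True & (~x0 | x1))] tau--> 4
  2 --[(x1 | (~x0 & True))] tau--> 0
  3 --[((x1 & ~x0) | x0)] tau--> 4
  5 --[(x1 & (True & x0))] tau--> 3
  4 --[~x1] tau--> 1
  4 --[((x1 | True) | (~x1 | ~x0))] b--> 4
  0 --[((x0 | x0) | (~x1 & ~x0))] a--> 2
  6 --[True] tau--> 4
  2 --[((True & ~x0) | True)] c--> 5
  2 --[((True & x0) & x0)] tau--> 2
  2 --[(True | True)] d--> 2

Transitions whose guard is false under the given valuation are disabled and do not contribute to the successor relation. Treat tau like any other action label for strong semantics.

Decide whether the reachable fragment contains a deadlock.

Answer: DEADLOCK-FREE

Trace:
Reach set: {0,1,2,3,4,5,6}
  0: a→2  [1 out]
  1: a→6  b→0  [2 out]
  2: c→5  d→2  tau→2  [3 out]
  3: d→5  tau→4  [2 out]
  4: a→3  b→4  c→1  tau→1  [4 out]
  5: tau→4  [1 out]
  6: tau→4  tau→5  [2 out]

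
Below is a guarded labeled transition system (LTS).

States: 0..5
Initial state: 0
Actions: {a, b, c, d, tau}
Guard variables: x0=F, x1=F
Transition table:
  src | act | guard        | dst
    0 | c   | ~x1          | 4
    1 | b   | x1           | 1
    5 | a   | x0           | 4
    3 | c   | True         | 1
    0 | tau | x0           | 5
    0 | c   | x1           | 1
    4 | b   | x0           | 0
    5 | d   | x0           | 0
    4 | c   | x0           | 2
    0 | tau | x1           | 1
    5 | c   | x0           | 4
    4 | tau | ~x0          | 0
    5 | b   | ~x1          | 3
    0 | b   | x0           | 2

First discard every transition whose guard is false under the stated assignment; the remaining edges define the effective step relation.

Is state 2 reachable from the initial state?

Answer: UNREACHABLE

Working:
After dropping false guards: 4 live edges.
depth 0: {0}
depth 1: {4}  cumulative {0,4}
Reachable = {0,4}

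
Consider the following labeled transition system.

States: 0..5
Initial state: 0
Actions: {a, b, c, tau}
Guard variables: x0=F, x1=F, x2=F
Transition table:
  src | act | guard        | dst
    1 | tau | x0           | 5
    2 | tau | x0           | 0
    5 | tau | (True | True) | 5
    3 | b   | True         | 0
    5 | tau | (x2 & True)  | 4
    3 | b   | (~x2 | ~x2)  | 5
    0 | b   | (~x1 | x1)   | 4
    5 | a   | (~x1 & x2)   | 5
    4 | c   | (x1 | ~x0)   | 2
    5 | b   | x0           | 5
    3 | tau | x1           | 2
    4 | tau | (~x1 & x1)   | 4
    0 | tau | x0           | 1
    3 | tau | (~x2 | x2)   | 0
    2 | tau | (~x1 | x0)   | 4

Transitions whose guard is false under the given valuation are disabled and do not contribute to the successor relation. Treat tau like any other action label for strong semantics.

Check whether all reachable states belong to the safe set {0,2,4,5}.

Inv-set: {0,2,4,5}
R = {0,2,4}
  0: ok
  2: ok
  4: ok

Answer: INVARIANT HOLDS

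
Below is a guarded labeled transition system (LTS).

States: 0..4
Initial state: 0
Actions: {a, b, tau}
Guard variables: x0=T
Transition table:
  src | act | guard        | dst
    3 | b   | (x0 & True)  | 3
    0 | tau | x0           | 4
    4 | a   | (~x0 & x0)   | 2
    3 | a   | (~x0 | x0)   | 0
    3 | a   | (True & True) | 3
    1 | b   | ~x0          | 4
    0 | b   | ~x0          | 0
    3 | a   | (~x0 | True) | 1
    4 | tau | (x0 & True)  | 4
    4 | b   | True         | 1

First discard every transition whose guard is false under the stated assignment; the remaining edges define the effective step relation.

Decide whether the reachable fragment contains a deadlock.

R = {0,1,4}
  0: tau→4  [1 exit(s)]
  1: ∅  [deadlock]
  4: b→1  tau→4  [2 exit(s)]
witness 1: tau·b

Answer: DEADLOCK at state 1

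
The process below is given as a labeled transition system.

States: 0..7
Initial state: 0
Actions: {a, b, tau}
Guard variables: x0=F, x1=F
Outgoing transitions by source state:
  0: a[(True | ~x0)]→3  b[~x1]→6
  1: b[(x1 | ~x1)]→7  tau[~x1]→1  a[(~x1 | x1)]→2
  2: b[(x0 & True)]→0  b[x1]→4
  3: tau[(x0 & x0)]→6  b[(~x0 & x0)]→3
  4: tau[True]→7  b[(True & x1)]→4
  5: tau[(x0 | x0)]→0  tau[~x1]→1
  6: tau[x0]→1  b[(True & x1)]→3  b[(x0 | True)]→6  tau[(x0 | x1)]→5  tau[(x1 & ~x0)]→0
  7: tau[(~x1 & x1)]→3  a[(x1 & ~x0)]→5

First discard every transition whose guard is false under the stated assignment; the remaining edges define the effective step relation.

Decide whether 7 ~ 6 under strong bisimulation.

Answer: NOT BISIMILAR

Analysis:
Refine partition for ~:
  round 0: {{0,1,2,3,4,5,6,7}}
  round 1: {{0},{1},{2,3,7},{4,5},{6}}
  round 2: {{0},{1},{2,3,7},{4},{5},{6}}
stable after 3 split(s): 6 block(s)
[7]={2,3,7}  [6]={6}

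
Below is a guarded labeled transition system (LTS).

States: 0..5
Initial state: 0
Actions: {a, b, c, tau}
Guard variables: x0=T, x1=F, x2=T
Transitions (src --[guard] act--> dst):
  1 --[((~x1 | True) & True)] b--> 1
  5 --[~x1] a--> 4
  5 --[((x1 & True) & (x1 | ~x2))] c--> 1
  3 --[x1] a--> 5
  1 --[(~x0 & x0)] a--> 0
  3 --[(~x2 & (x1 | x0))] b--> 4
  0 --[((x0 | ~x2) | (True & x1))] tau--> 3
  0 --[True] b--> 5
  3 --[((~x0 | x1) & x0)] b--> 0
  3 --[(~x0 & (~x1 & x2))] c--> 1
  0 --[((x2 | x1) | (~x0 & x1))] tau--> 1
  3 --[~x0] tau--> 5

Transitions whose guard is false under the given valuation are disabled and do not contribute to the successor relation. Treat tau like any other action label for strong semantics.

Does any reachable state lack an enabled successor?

Answer: DEADLOCK at state 3

Analysis:
Reachable = {0,1,3,4,5}
  0: b→5  tau→1  tau→3  [deg 3]
  1: b→1  [deg 1]
  3: ∅  [deadlock]
  4: ∅  [deadlock]
  5: a→4  [deg 1]
Path to 3: tau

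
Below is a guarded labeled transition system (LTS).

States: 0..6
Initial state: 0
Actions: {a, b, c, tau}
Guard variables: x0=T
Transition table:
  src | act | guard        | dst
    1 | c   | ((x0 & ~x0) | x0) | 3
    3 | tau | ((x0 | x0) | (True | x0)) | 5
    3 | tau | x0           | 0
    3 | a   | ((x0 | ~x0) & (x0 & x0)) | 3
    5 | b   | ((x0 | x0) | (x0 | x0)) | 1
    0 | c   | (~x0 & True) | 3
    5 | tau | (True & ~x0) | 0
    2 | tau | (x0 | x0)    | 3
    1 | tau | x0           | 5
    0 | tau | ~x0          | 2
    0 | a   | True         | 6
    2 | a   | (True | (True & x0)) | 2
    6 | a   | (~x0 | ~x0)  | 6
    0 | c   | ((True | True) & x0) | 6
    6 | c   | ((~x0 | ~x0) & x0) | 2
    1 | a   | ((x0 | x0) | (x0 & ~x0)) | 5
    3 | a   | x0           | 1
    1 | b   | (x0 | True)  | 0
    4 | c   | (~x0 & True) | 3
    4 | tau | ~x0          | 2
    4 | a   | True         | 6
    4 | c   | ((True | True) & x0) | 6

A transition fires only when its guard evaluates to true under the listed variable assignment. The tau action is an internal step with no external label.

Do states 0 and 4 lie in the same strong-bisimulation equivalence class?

Answer: BISIMILAR

Working:
Bisimulation quotient by refinement:
  round 0: {{0,1,2,3,4,5,6}}
  round 1: {{0,4},{1},{2,3},{5},{6}}
  round 2: {{0,4},{1},{2},{3},{5},{6}}
stable after 3 split(s): 6 block(s)
0∈{0,4}, 4∈{0,4}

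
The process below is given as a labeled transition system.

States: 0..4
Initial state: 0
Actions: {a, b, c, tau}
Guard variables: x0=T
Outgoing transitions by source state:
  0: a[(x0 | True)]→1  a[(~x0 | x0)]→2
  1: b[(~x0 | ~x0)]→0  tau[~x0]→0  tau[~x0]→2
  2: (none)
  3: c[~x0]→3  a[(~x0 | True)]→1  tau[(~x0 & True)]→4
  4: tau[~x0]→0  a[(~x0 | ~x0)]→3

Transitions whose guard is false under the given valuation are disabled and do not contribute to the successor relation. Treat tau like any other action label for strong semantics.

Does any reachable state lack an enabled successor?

Answer: DEADLOCK at state 1

Analysis:
Reachable = {0,1,2}
  0: a→1  a→2  [deg 2]
  1: ∅  [STUCK]
  2: ∅  [STUCK]
trace reaching 1: a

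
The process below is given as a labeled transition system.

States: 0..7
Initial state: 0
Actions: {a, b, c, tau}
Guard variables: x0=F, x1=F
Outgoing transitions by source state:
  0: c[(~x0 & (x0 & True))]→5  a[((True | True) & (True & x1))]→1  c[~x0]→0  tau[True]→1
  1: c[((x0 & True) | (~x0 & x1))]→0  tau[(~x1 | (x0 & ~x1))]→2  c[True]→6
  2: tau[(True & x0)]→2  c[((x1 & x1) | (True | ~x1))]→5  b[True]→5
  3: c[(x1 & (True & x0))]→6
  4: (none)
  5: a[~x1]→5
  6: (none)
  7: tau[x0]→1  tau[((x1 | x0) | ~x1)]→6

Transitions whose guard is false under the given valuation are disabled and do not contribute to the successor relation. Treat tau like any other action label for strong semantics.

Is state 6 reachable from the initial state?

After dropping false guards: 8 live edges.
L0 = {0}
L1 = {1}  total {0,1}
L2 = {2,6}  total {0,1,2,6}
L3 = {5}  total {0,1,2,5,6}
R = {0,1,2,5,6}
trace reaching 6: tau·c

Answer: REACHABLE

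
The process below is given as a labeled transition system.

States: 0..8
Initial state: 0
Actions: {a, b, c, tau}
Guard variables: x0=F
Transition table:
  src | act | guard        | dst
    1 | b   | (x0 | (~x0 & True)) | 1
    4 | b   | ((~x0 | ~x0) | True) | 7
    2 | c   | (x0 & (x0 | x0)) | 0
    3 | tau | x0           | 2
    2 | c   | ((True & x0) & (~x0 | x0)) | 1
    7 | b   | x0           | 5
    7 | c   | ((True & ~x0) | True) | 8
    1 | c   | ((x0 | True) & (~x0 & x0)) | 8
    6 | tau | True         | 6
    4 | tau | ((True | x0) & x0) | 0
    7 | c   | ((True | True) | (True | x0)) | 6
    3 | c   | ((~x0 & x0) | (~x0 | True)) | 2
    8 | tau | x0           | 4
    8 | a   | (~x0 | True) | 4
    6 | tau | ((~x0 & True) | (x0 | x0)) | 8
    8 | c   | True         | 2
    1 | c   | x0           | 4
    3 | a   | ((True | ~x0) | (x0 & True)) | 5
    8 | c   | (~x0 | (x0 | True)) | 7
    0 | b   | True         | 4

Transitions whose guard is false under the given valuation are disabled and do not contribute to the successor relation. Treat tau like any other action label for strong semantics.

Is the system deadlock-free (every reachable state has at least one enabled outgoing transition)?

R = {0,2,4,6,7,8}
  0: b→4  [deg 1]
  2: ∅  [no exit]
  4: b→7  [deg 1]
  6: tau→6  tau→8  [deg 2]
  7: c→6  c→8  [deg 2]
  8: a→4  c→2  c→7  [deg 3]
Path to 2: b·b·c·c

Answer: DEADLOCK at state 2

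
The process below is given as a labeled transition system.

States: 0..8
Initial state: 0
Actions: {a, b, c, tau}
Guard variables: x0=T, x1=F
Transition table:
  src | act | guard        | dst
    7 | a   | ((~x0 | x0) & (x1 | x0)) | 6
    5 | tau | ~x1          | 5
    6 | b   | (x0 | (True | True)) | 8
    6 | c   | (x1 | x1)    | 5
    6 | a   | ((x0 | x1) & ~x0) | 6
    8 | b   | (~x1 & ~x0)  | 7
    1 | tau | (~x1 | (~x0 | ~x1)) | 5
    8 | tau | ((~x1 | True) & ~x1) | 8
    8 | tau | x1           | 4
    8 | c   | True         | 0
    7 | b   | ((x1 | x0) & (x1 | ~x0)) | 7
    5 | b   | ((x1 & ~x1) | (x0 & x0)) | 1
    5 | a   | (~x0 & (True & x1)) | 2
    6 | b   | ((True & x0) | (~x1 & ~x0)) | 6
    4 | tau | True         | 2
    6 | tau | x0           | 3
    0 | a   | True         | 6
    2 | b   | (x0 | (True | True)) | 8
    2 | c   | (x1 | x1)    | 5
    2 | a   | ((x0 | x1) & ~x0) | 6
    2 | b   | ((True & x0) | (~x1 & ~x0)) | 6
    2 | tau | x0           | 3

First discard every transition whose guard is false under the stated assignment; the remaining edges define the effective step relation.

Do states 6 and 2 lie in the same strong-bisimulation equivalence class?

Answer: BISIMILAR

Working:
Refine partition for ~:
  round 0: {{0,1,2,3,4,5,6,7,8}}
  round 1: {{0,7},{1,4},{2,5,6},{3},{8}}
  round 2: {{0,7},{1,4},{2,6},{3},{5},{8}}
  round 3: {{0,7},{1},{2,6},{3},{4},{5},{8}}
stable after 4 split(s): 7 block(s)
[6]={2,6}  [2]={2,6}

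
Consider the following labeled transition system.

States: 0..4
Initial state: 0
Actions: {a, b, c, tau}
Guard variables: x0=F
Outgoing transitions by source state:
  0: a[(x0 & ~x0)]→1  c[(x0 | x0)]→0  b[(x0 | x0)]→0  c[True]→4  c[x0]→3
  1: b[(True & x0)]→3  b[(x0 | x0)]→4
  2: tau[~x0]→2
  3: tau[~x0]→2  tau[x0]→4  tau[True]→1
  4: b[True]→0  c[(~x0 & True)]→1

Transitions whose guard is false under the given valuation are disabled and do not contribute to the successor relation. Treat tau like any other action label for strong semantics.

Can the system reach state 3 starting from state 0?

6 transition(s) survive guard evaluation.
depth 0: {0}
depth 1: {4}  total {0,4}
depth 2: {1}  total {0,1,4}
R = {0,1,4}

Answer: UNREACHABLE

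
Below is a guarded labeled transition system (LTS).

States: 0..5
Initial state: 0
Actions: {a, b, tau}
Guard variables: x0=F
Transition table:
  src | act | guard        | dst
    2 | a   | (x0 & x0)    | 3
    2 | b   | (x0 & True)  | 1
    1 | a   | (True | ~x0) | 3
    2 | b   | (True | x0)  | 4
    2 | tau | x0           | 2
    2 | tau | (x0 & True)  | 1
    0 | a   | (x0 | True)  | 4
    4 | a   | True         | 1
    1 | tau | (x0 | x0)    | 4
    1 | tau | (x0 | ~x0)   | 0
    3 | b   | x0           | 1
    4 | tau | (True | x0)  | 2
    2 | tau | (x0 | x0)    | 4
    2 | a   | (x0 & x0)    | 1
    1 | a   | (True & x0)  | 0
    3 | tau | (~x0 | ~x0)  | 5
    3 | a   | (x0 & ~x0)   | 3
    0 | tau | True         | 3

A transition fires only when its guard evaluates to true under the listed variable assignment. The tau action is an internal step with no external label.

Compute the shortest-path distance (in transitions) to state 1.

Answer: 2

Trace:
BFS to 1:
  Layer 0: {0}
  Layer 1: {3,4}
  Layer 2: {1,2,5}
depth(1)=2, e.g. a·a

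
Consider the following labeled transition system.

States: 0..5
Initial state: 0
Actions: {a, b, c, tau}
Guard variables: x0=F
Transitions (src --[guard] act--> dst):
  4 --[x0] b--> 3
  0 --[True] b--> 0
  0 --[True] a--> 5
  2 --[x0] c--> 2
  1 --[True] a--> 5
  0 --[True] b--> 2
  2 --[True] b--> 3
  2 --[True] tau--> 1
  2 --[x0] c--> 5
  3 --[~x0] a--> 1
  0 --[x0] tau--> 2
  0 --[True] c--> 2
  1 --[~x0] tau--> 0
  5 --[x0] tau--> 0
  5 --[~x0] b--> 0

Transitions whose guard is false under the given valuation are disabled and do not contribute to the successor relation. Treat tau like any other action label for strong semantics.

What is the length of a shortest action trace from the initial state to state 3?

Answer: 2

Analysis:
Layered search for 3:
  depth 0: {0}
  depth 1: {2,5}
  depth 2: {1,3}
depth(3)=2, e.g. b·b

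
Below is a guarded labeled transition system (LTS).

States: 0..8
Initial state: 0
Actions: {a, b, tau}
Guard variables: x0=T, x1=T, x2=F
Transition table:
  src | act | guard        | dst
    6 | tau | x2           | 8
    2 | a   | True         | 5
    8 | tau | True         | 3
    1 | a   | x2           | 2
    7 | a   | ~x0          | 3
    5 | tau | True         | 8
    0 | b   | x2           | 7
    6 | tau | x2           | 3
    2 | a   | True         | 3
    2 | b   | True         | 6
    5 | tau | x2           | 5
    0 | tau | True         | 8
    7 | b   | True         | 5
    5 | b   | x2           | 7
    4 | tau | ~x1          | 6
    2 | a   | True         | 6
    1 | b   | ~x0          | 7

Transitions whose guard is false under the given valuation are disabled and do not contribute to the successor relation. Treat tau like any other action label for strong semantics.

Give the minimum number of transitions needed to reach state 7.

Breadth-first toward 7:
  L0 = {0}
  L1 = {8}
  L2 = {3}
7 never appears.

Answer: UNREACHABLE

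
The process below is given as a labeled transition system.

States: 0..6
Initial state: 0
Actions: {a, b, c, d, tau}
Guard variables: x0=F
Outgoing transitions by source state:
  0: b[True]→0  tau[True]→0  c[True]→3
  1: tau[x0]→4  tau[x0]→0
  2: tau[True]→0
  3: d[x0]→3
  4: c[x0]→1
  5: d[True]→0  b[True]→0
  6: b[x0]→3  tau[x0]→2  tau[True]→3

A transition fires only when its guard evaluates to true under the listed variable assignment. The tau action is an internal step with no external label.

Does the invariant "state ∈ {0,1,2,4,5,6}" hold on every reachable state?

Answer: INVARIANT VIOLATED at state 3

Analysis:
Allowed set {0,1,2,4,5,6}
Reachable = {0,3}
  0: safe
  3: ✗ unsafe
counterexample path to 3: c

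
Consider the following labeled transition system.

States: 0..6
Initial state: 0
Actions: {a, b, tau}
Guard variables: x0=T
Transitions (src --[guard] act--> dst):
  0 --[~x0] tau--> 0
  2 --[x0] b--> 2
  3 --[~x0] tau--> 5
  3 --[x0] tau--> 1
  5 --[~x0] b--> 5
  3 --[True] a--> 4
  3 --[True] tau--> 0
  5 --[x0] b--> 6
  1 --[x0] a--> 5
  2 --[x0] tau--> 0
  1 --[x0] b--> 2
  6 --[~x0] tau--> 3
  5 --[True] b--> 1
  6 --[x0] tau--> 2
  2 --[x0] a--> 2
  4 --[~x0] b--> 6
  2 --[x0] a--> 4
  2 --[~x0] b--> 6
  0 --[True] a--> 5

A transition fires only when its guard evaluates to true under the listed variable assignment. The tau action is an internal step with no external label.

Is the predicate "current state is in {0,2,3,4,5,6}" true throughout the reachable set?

Answer: INVARIANT VIOLATED at state 1

Analysis:
Inv-set: {0,2,3,4,5,6}
R = {0,1,2,4,5,6}
  0: ✓
  1: VIOLATES
  2: ✓
  4: ✓
  5: ✓
  6: ✓
counterexample path to 1: a·b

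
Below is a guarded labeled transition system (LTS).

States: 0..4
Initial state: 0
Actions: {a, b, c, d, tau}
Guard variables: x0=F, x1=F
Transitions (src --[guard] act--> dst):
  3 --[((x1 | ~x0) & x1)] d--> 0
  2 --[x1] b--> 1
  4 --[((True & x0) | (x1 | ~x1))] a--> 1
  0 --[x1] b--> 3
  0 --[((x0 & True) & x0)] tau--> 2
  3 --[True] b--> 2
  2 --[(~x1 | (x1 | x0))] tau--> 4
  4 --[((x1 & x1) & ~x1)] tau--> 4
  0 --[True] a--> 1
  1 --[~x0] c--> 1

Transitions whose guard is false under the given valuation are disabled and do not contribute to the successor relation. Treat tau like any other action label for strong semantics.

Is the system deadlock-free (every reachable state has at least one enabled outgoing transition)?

Reach set: {0,1}
  0: a→1  [1 exit(s)]
  1: c→1  [1 exit(s)]

Answer: DEADLOCK-FREE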